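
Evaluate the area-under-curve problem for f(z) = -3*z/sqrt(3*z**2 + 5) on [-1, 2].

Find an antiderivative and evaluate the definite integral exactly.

f matches the chain-rule pattern g'(h)*h' with inner function h(z) = 3*z**2 + 5; substituting u = h(z) collapses the integral.
F(z) = -sqrt(3*z**2 + 5) is an antiderivative of f.
Check: d/dz[-sqrt(3*z**2 + 5)] = -3*z/sqrt(3*z**2 + 5) = f(z).
F(2) = -sqrt(17); F(-1) = -2*sqrt(2).
Integral = F(2) - F(-1) = -sqrt(17) + 2*sqrt(2).

Antiderivative: F(z) = -sqrt(3*z**2 + 5); value = -sqrt(17) + 2*sqrt(2)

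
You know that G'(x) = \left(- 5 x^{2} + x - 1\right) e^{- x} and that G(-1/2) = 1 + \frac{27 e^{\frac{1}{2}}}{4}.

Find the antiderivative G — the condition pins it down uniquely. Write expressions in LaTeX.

G(x) = \left(5 x^{2} + 9 x + e^{x} + 10\right) e^{- x}

G'(x) has the shape u'v + uv' for u = 5 x^{2} + 9 x + 10 and v = e^{- x} — it is the derivative of the product u*v.
A general antiderivative is \left(5 x^{2} + 9 x + 10\right) e^{- x} + C.
The condition gives C = 1 + \frac{27 e^{\frac{1}{2}}}{4} - (\frac{27 e^{\frac{1}{2}}}{4}) = 1.
So G(x) = \left(5 x^{2} + 9 x + e^{x} + 10\right) e^{- x}.
Check: d/dx[\left(5 x^{2} + 9 x + e^{x} + 10\right) e^{- x}] = \left(- 5 x^{2} + x - 1\right) e^{- x} = G'(x).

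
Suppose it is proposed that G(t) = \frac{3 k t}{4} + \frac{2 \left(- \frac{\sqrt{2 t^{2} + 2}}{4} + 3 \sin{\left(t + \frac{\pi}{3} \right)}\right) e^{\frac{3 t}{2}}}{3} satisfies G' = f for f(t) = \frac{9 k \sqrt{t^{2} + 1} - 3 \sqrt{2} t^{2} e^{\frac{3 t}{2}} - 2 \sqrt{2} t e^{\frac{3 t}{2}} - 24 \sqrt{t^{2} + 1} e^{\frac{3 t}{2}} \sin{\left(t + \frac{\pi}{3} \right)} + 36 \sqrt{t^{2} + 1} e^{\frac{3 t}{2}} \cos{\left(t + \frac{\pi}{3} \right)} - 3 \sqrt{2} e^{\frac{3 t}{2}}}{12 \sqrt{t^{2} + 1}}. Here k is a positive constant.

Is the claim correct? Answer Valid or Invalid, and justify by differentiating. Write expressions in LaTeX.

Invalid: d/dt[G] - f = 5 e^{\frac{3 t}{2}} \sin{\left(t + \frac{\pi}{3} \right)} - e^{\frac{3 t}{2}} \cos{\left(t + \frac{\pi}{3} \right)}, which is not 0.

d/dt[G] = \frac{9 k \sqrt{t^{2} + 1} - 3 \sqrt{2} t^{2} e^{\frac{3 t}{2}} - 2 \sqrt{2} t e^{\frac{3 t}{2}} + 36 \sqrt{t^{2} + 1} e^{\frac{3 t}{2}} \sin{\left(t + \frac{\pi}{3} \right)} + 24 \sqrt{t^{2} + 1} e^{\frac{3 t}{2}} \cos{\left(t + \frac{\pi}{3} \right)} - 3 \sqrt{2} e^{\frac{3 t}{2}}}{12 \sqrt{t^{2} + 1}}
d/dt[G] - f(t) = 5 e^{\frac{3 t}{2}} \sin{\left(t + \frac{\pi}{3} \right)} - e^{\frac{3 t}{2}} \cos{\left(t + \frac{\pi}{3} \right)} != 0.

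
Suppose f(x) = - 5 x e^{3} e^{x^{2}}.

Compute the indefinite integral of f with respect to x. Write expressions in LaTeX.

f matches the chain-rule pattern g'(h)*h' with inner function h(x) = x^{2} + 3; substituting u = h(x) collapses the integral.
Check: d/dx[- \frac{5 e^{x^{2} + 3}}{2}] = - 5 x e^{3} e^{x^{2}} = f(x).

F(x) = - \frac{5 e^{x^{2} + 3}}{2} + C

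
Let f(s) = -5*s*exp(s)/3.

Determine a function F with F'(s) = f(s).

Recognize the product-rule pattern: f = u'v + uv' with u = 5/3 - 5*s/3, v = exp(s), so integration by parts undoes it.
Check: d/ds[-5*s*exp(s)/3 + 5*exp(s)/3] = -5*s*exp(s)/3 = f(s).

An antiderivative is F(s) = -5*s*exp(s)/3 + 5*exp(s)/3.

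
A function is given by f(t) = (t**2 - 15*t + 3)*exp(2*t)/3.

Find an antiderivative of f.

An antiderivative is F(t) = t**2*exp(2*t)/6 - 8*t*exp(2*t)/3 + 11*exp(2*t)/6.

Recognize the product-rule pattern: f = u'v + uv' with u = t**2/6 - 8*t/3 + 11/6, v = exp(2*t), so integration by parts undoes it.
Check: d/dt[t**2*exp(2*t)/6 - 8*t*exp(2*t)/3 + 11*exp(2*t)/6] = t**2*exp(2*t)/3 - 5*t*exp(2*t) + exp(2*t), which equals f(t).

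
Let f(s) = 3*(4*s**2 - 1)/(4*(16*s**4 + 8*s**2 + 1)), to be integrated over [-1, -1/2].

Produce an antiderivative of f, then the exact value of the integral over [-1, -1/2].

Recognize the product-rule pattern: f = u'v + uv' with u = -3*s/4, v = 1/(4*s**2 + 1), so integration by parts undoes it.
F(s) = -3*s/(4*(4*s**2 + 1)) is an antiderivative of f.
Check: d/ds[-3*s/(4*(4*s**2 + 1))] = (12*s**2 - 3)/(64*s**4 + 32*s**2 + 4), which equals f(s).
F(-1/2) = 3/16; F(-1) = 3/20.
Integral = F(-1/2) - F(-1) = 3/80.

Antiderivative: F(s) = -3*s/(4*(4*s**2 + 1)); value = 3/80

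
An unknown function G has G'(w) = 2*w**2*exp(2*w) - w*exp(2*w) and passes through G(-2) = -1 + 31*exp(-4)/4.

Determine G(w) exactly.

G(w) = w**2*exp(2*w) - 3*w*exp(2*w)/2 + 3*exp(2*w)/4 - 1

G'(w) has the shape u'v + uv' for u = w**2 - 3*w/2 + 3/4 and v = exp(2*w) — it is the derivative of the product u*v.
A general antiderivative is (4*w**2 - 6*w + 3)*exp(2*w)/4 + C.
The condition gives C = -1 + 31*exp(-4)/4 - (31*exp(-4)/4) = -1.
So G(w) = w**2*exp(2*w) - 3*w*exp(2*w)/2 + 3*exp(2*w)/4 - 1.
Check: d/dw[w**2*exp(2*w) - 3*w*exp(2*w)/2 + 3*exp(2*w)/4 - 1] = 2*w**2*exp(2*w) - w*exp(2*w) = G'(w).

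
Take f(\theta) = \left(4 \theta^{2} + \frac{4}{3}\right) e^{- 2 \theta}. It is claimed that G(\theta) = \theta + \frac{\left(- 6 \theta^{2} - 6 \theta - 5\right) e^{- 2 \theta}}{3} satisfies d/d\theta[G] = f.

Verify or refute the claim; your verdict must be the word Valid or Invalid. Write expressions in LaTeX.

Invalid: d/d\theta[G] - f = 1, which is not 0.

d/d\theta[G] = \frac{\left(12 \theta^{2} + 3 e^{2 \theta} + 4\right) e^{- 2 \theta}}{3}
d/d\theta[G] - f(\theta) = 1 != 0.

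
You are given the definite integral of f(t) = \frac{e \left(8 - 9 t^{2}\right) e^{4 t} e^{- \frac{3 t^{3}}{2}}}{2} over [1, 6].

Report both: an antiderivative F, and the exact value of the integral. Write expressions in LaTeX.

Antiderivative: F(t) = e e^{4 t} e^{- \frac{3 t^{3}}{2}}; value = - e^{\frac{7}{2}} + e^{-299}

f matches the chain-rule pattern g'(h)*h' with inner function h(t) = - \frac{3 t^{3}}{2} + 4 t + 1; substituting u = h(t) collapses the integral.
F(t) = e e^{4 t} e^{- \frac{3 t^{3}}{2}} is an antiderivative of f.
Check: d/dt[e e^{4 t} e^{- \frac{3 t^{3}}{2}}] = \frac{\left(- 9 e t^{2} e^{4 t} + 8 e e^{4 t}\right) e^{- \frac{3 t^{3}}{2}}}{2}, which equals f(t).
F(6) = e^{-299}; F(1) = e^{\frac{7}{2}}.
Integral = F(6) - F(1) = - e^{\frac{7}{2}} + e^{-299}.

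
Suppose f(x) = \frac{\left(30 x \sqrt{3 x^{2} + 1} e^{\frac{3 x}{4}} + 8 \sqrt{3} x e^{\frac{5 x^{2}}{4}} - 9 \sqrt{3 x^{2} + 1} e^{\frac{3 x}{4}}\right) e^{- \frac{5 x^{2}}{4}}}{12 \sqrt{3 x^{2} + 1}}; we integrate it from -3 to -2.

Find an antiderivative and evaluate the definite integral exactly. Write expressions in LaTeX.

Whatever form F(x) takes, F'(x) = f(x) is non-negotiable.
F(x) = \frac{2 \sqrt{3} \sqrt{3 x^{2} + 1} - 9 e^{- \frac{5 x^{2}}{4} + \frac{3 x}{4}}}{9} is an antiderivative of f.
Check: d/dx[\frac{2 \sqrt{3} \sqrt{3 x^{2} + 1} - 9 e^{- \frac{5 x^{2}}{4} + \frac{3 x}{4}}}{9}] = \frac{30 x \sqrt{3 x^{2} + 1} e^{\frac{3 x}{4}} e^{- \frac{5 x^{2}}{4}} + 8 \sqrt{3} x - 9 \sqrt{3 x^{2} + 1} e^{\frac{3 x}{4}} e^{- \frac{5 x^{2}}{4}}}{12 \sqrt{3 x^{2} + 1}}, which equals f(x).
F(-2) = - \frac{1}{e^{\frac{13}{2}}} + \frac{2 \sqrt{39}}{9}; F(-3) = - \frac{1}{e^{\frac{27}{2}}} + \frac{4 \sqrt{21}}{9}.
Integral = F(-2) - F(-3) = - \frac{4 \sqrt{21}}{9} - e^{- \frac{13}{2}} + e^{- \frac{27}{2}} + \frac{2 \sqrt{39}}{9}.

Antiderivative: F(x) = \frac{2 \sqrt{3} \sqrt{3 x^{2} + 1} - 9 e^{- \frac{5 x^{2}}{4} + \frac{3 x}{4}}}{9}; value = - \frac{4 \sqrt{21}}{9} - e^{- \frac{13}{2}} + e^{- \frac{27}{2}} + \frac{2 \sqrt{39}}{9}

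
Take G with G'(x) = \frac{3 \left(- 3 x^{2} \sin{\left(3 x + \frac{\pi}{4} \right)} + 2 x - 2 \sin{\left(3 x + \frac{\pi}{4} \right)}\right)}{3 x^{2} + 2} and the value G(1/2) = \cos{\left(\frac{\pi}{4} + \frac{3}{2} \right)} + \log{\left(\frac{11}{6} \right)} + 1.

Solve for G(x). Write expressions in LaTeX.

For G(x) to be correct, d/dx[G] must agree with the stated G'(x) identically.
A general antiderivative is \log{\left(2 x^{2} + \frac{4}{3} \right)} + \cos{\left(3 x + \frac{\pi}{4} \right)} + C.
The condition gives C = \cos{\left(\frac{\pi}{4} + \frac{3}{2} \right)} + \log{\left(\frac{11}{6} \right)} + 1 - (\cos{\left(\frac{\pi}{4} + \frac{3}{2} \right)} + \log{\left(\frac{11}{6} \right)}) = 1.
So G(x) = \log{\left(2 x^{2} + \frac{4}{3} \right)} + \cos{\left(3 x + \frac{\pi}{4} \right)} + 1.
Check: d/dx[\log{\left(2 x^{2} + \frac{4}{3} \right)} + \cos{\left(3 x + \frac{\pi}{4} \right)} + 1] = \frac{- 9 x^{2} \sin{\left(3 x + \frac{\pi}{4} \right)} + 6 x - 6 \sin{\left(3 x + \frac{\pi}{4} \right)}}{3 x^{2} + 2}, which equals G'(x).

G(x) = \log{\left(2 x^{2} + \frac{4}{3} \right)} + \cos{\left(3 x + \frac{\pi}{4} \right)} + 1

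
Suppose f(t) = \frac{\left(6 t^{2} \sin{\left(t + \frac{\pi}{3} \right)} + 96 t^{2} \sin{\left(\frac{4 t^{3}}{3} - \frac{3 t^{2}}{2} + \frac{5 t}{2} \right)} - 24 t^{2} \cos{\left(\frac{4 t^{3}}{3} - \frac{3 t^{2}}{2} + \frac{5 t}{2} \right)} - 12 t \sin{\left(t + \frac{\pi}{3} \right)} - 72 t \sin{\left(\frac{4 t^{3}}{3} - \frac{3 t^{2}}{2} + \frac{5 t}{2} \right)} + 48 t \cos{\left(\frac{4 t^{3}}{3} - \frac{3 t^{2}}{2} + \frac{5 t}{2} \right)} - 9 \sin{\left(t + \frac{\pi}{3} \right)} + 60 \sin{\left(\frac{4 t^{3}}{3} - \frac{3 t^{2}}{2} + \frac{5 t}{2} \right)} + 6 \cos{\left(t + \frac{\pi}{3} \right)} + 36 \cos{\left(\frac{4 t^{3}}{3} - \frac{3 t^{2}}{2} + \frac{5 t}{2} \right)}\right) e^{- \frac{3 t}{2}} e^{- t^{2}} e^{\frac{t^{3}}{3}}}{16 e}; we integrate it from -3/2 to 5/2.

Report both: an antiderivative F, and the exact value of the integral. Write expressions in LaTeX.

Recognize the product-rule pattern: f = u'v + uv' with u = \frac{3 \sin{\left(t + \frac{\pi}{3} \right)}}{8} - \frac{3 \cos{\left(\frac{4 t^{3}}{3} - \frac{3 t^{2}}{2} + \frac{5 t}{2} \right)}}{2}, v = e^{\frac{t^{3}}{3} - t^{2} - \frac{3 t}{2} - 1}, so integration by parts undoes it.
F(t) = \frac{3 \left(\sin{\left(t + \frac{\pi}{3} \right)} - 4 \cos{\left(\frac{4 t^{3}}{3} - \frac{3 t^{2}}{2} + \frac{5 t}{2} \right)}\right) e^{\frac{t^{3}}{3} - t^{2} - \frac{3 t}{2} - 1}}{8} is an antiderivative of f.
Check: d/dt[\frac{3 \left(\sin{\left(t + \frac{\pi}{3} \right)} - 4 \cos{\left(\frac{4 t^{3}}{3} - \frac{3 t^{2}}{2} + \frac{5 t}{2} \right)}\right) e^{\frac{t^{3}}{3} - t^{2} - \frac{3 t}{2} - 1}}{8}] = \frac{\left(6 t^{2} \sin{\left(t + \frac{\pi}{3} \right)} + 96 t^{2} \sin{\left(\frac{4 t^{3}}{3} - \frac{3 t^{2}}{2} + \frac{5 t}{2} \right)} - 24 t^{2} \cos{\left(\frac{4 t^{3}}{3} - \frac{3 t^{2}}{2} + \frac{5 t}{2} \right)} - 12 t \sin{\left(t + \frac{\pi}{3} \right)} - 72 t \sin{\left(\frac{4 t^{3}}{3} - \frac{3 t^{2}}{2} + \frac{5 t}{2} \right)} + 48 t \cos{\left(\frac{4 t^{3}}{3} - \frac{3 t^{2}}{2} + \frac{5 t}{2} \right)} - 9 \sin{\left(t + \frac{\pi}{3} \right)} + 60 \sin{\left(\frac{4 t^{3}}{3} - \frac{3 t^{2}}{2} + \frac{5 t}{2} \right)} + 6 \cos{\left(t + \frac{\pi}{3} \right)} + 36 \cos{\left(\frac{4 t^{3}}{3} - \frac{3 t^{2}}{2} + \frac{5 t}{2} \right)}\right) e^{- \frac{3 t}{2}} e^{- t^{2}} e^{\frac{t^{3}}{3}}}{16 e} = f(t).
F(5/2) = - \frac{3 \cos{\left(\frac{425}{24} \right)}}{2 e^{\frac{139}{24}}} + \frac{3 \sin{\left(\frac{\pi}{3} + \frac{5}{2} \right)}}{8 e^{\frac{139}{24}}}; F(-3/2) = - \frac{3 \cos{\left(\frac{93}{8} \right)}}{2 e^{\frac{17}{8}}} + \frac{3 \cos{\left(\frac{\pi}{6} + \frac{3}{2} \right)}}{8 e^{\frac{17}{8}}}.
Integral = F(5/2) - F(-3/2) = - \frac{3 \cos{\left(\frac{425}{24} \right)}}{2 e^{\frac{139}{24}}} + \frac{3 \sin{\left(\frac{\pi}{3} + \frac{5}{2} \right)}}{8 e^{\frac{139}{24}}} - \frac{3 \cos{\left(\frac{\pi}{6} + \frac{3}{2} \right)}}{8 e^{\frac{17}{8}}} + \frac{3 \cos{\left(\frac{93}{8} \right)}}{2 e^{\frac{17}{8}}}.

Antiderivative: F(t) = \frac{3 \left(\sin{\left(t + \frac{\pi}{3} \right)} - 4 \cos{\left(\frac{4 t^{3}}{3} - \frac{3 t^{2}}{2} + \frac{5 t}{2} \right)}\right) e^{\frac{t^{3}}{3} - t^{2} - \frac{3 t}{2} - 1}}{8}; value = - \frac{3 \cos{\left(\frac{425}{24} \right)}}{2 e^{\frac{139}{24}}} + \frac{3 \sin{\left(\frac{\pi}{3} + \frac{5}{2} \right)}}{8 e^{\frac{139}{24}}} - \frac{3 \cos{\left(\frac{\pi}{6} + \frac{3}{2} \right)}}{8 e^{\frac{17}{8}}} + \frac{3 \cos{\left(\frac{93}{8} \right)}}{2 e^{\frac{17}{8}}}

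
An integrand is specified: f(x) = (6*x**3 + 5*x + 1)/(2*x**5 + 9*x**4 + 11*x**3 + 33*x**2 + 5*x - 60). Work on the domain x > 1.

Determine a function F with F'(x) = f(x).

The denominator factors as (x - 1)*(x + 4)*(2*x + 3)*(x**2 + 5); partial fractions split f into directly integrable pieces: (239*x + 178)/(609*(x**2 + 5)) + 428/(725*(2*x + 3)) - 403/(525*(x + 4)) + 2/(25*(x - 1)).
Check: d/dx[2*log(x - 1)/25 + 214*log(x + 3/2)/725 - 403*log(x + 4)/525 + 239*log(x**2 + 5)/1218 + 178*sqrt(5)*atan(sqrt(5)*x/5)/3045] = (6*x**3 + 5*x + 1)/(2*x**5 + 9*x**4 + 11*x**3 + 33*x**2 + 5*x - 60) = f(x).

An antiderivative is F(x) = 2*log(x - 1)/25 + 214*log(x + 3/2)/725 - 403*log(x + 4)/525 + 239*log(x**2 + 5)/1218 + 178*sqrt(5)*atan(sqrt(5)*x/5)/3045.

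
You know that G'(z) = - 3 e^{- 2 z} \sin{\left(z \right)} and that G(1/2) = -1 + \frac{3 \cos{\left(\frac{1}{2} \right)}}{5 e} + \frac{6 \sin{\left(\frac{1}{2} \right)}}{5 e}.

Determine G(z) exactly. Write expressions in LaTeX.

Whatever form G(z) takes, its d/dz must return the stated G'(z).
A general antiderivative is \frac{6 e^{- 2 z} \sin{\left(z \right)}}{5} + \frac{3 e^{- 2 z} \cos{\left(z \right)}}{5} + C.
The condition gives C = -1 + \frac{3 \cos{\left(\frac{1}{2} \right)}}{5 e} + \frac{6 \sin{\left(\frac{1}{2} \right)}}{5 e} - (\frac{3 \cos{\left(\frac{1}{2} \right)}}{5 e} + \frac{6 \sin{\left(\frac{1}{2} \right)}}{5 e}) = -1.
So G(z) = \frac{\left(- 5 e^{2 z} + 6 \sin{\left(z \right)} + 3 \cos{\left(z \right)}\right) e^{- 2 z}}{5}.
Check: d/dz[\frac{\left(- 5 e^{2 z} + 6 \sin{\left(z \right)} + 3 \cos{\left(z \right)}\right) e^{- 2 z}}{5}] = - 3 e^{- 2 z} \sin{\left(z \right)} = G'(z).

G(z) = \frac{\left(- 5 e^{2 z} + 6 \sin{\left(z \right)} + 3 \cos{\left(z \right)}\right) e^{- 2 z}}{5}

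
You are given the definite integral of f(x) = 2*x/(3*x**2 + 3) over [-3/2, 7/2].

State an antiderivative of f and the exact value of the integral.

The substitution u = x**2 + 1 works: f is exactly (dF/du)*(du/dx) for that inner function.
F(x) = log(x**2 + 1)/3 is an antiderivative of f.
Check: d/dx[log(x**2 + 1)/3] = 2*x/(3*x**2 + 3) = f(x).
F(7/2) = log(53/4)/3; F(-3/2) = log(13/4)/3.
Integral = F(7/2) - F(-3/2) = -log(13/4)/3 + log(53/4)/3.

Antiderivative: F(x) = log(x**2 + 1)/3; value = -log(13/4)/3 + log(53/4)/3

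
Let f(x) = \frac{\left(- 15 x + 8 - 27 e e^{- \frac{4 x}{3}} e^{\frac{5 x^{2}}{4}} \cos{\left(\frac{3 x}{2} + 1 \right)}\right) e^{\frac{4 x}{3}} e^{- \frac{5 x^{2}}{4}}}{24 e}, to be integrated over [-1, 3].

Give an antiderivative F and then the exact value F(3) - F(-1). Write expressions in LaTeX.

Antiderivative: F(x) = \frac{e^{- \frac{5 x^{2}}{4} + \frac{4 x}{3} - 1}}{4} - \frac{3 \sin{\left(\frac{3 x}{2} + 1 \right)}}{4}; value = - \frac{3 \sin{\left(\frac{1}{2} \right)}}{4} - \frac{1}{4 e^{\frac{43}{12}}} + \frac{1}{4 e^{\frac{33}{4}}} - \frac{3 \sin{\left(\frac{11}{2} \right)}}{4}

Differentiate the proposed F(x) back; it has to land on f(x) exactly.
F(x) = \frac{e^{- \frac{5 x^{2}}{4} + \frac{4 x}{3} - 1}}{4} - \frac{3 \sin{\left(\frac{3 x}{2} + 1 \right)}}{4} is an antiderivative of f.
Check: d/dx[\frac{e^{- \frac{5 x^{2}}{4} + \frac{4 x}{3} - 1}}{4} - \frac{3 \sin{\left(\frac{3 x}{2} + 1 \right)}}{4}] = \frac{\left(- 15 x + 8 - 27 e e^{- \frac{4 x}{3}} e^{\frac{5 x^{2}}{4}} \cos{\left(\frac{3 x}{2} + 1 \right)}\right) e^{\frac{4 x}{3}} e^{- \frac{5 x^{2}}{4}}}{24 e} = f(x).
F(3) = \frac{1}{4 e^{\frac{33}{4}}} - \frac{3 \sin{\left(\frac{11}{2} \right)}}{4}; F(-1) = \frac{1}{4 e^{\frac{43}{12}}} + \frac{3 \sin{\left(\frac{1}{2} \right)}}{4}.
Integral = F(3) - F(-1) = - \frac{3 \sin{\left(\frac{1}{2} \right)}}{4} - \frac{1}{4 e^{\frac{43}{12}}} + \frac{1}{4 e^{\frac{33}{4}}} - \frac{3 \sin{\left(\frac{11}{2} \right)}}{4}.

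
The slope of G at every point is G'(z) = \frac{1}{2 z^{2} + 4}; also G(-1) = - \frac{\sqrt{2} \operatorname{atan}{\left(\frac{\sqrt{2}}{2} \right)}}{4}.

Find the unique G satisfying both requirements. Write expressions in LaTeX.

Recover the given G'(z) by differentiating a candidate G(z); any mismatch rules it out.
A general antiderivative is \frac{\sqrt{2} \operatorname{atan}{\left(\frac{\sqrt{2} z}{2} \right)}}{4} + C.
The condition gives C = - \frac{\sqrt{2} \operatorname{atan}{\left(\frac{\sqrt{2}}{2} \right)}}{4} - (- \frac{\sqrt{2} \operatorname{atan}{\left(\frac{\sqrt{2}}{2} \right)}}{4}) = 0.
So G(z) = \frac{\sqrt{2} \operatorname{atan}{\left(\frac{\sqrt{2} z}{2} \right)}}{4}.
Check: d/dz[\frac{\sqrt{2} \operatorname{atan}{\left(\frac{\sqrt{2} z}{2} \right)}}{4}] = \frac{1}{2 z^{2} + 4} = G'(z).

G(z) = \frac{\sqrt{2} \operatorname{atan}{\left(\frac{\sqrt{2} z}{2} \right)}}{4}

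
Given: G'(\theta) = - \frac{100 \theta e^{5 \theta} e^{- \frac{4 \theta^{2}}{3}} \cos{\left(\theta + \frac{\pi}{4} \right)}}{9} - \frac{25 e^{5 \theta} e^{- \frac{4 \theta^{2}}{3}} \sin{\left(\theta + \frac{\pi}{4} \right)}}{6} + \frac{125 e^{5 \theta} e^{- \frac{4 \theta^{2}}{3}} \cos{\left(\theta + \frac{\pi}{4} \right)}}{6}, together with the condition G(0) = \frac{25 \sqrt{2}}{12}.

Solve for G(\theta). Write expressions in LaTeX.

Recognize the product-rule pattern: G'(\theta) = u'v + uv' with u = \frac{25 \cos{\left(\theta + \frac{\pi}{4} \right)}}{6}, v = e^{- \frac{4 \theta^{2}}{3} + 5 \theta}, so integration by parts undoes it.
A general antiderivative is \frac{25 e^{- \frac{4 \theta^{2}}{3} + 5 \theta} \cos{\left(\theta + \frac{\pi}{4} \right)}}{6} + C.
The condition gives C = \frac{25 \sqrt{2}}{12} - (\frac{25 \sqrt{2}}{12}) = 0.
So G(\theta) = \frac{25 e^{- \frac{4 \theta^{2}}{3} + 5 \theta} \cos{\left(\theta + \frac{\pi}{4} \right)}}{6}.
Check: d/d\theta[\frac{25 e^{- \frac{4 \theta^{2}}{3} + 5 \theta} \cos{\left(\theta + \frac{\pi}{4} \right)}}{6}] = - \frac{100 \theta e^{5 \theta} e^{- \frac{4 \theta^{2}}{3}} \cos{\left(\theta + \frac{\pi}{4} \right)}}{9} - \frac{25 e^{5 \theta} e^{- \frac{4 \theta^{2}}{3}} \sin{\left(\theta + \frac{\pi}{4} \right)}}{6} + \frac{125 e^{5 \theta} e^{- \frac{4 \theta^{2}}{3}} \cos{\left(\theta + \frac{\pi}{4} \right)}}{6} = G'(\theta).

G(\theta) = \frac{25 e^{- \frac{4 \theta^{2}}{3} + 5 \theta} \cos{\left(\theta + \frac{\pi}{4} \right)}}{6}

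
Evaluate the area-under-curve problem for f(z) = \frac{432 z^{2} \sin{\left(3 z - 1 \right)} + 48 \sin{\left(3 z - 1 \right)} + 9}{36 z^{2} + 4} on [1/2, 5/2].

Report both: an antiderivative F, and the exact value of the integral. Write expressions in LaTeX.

For F(z) to be correct the identity F'(z) - f(z) = 0 must hold.
F(z) = - 4 \cos{\left(3 z - 1 \right)} + \frac{3 \operatorname{atan}{\left(3 z \right)}}{4} is an antiderivative of f.
Check: d/dz[- 4 \cos{\left(3 z - 1 \right)} + \frac{3 \operatorname{atan}{\left(3 z \right)}}{4}] = \frac{432 z^{2} \sin{\left(3 z - 1 \right)} + 48 \sin{\left(3 z - 1 \right)} + 9}{36 z^{2} + 4} = f(z).
F(5/2) = - 4 \cos{\left(\frac{13}{2} \right)} + \frac{3 \operatorname{atan}{\left(\frac{15}{2} \right)}}{4}; F(1/2) = - 4 \cos{\left(\frac{1}{2} \right)} + \frac{3 \operatorname{atan}{\left(\frac{3}{2} \right)}}{4}.
Integral = F(5/2) - F(1/2) = - 4 \cos{\left(\frac{13}{2} \right)} - \frac{3 \operatorname{atan}{\left(\frac{3}{2} \right)}}{4} + \frac{3 \operatorname{atan}{\left(\frac{15}{2} \right)}}{4} + 4 \cos{\left(\frac{1}{2} \right)}.

Antiderivative: F(z) = - 4 \cos{\left(3 z - 1 \right)} + \frac{3 \operatorname{atan}{\left(3 z \right)}}{4}; value = - 4 \cos{\left(\frac{13}{2} \right)} - \frac{3 \operatorname{atan}{\left(\frac{3}{2} \right)}}{4} + \frac{3 \operatorname{atan}{\left(\frac{15}{2} \right)}}{4} + 4 \cos{\left(\frac{1}{2} \right)}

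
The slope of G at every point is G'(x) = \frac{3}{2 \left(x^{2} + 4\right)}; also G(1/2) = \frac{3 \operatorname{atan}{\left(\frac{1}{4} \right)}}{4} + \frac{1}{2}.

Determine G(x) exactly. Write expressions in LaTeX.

G(x) = \frac{3 \operatorname{atan}{\left(\frac{x}{2} \right)} + 2}{4}

Recover the given G'(x) by differentiating a candidate G(x); any mismatch rules it out.
A general antiderivative is \frac{3 \operatorname{atan}{\left(\frac{x}{2} \right)}}{4} + C.
The condition gives C = \frac{3 \operatorname{atan}{\left(\frac{1}{4} \right)}}{4} + \frac{1}{2} - (\frac{3 \operatorname{atan}{\left(\frac{1}{4} \right)}}{4}) = \frac{1}{2}.
So G(x) = \frac{3 \operatorname{atan}{\left(\frac{x}{2} \right)} + 2}{4}.
Check: d/dx[\frac{3 \operatorname{atan}{\left(\frac{x}{2} \right)} + 2}{4}] = \frac{3}{2 x^{2} + 8}, which equals G'(x).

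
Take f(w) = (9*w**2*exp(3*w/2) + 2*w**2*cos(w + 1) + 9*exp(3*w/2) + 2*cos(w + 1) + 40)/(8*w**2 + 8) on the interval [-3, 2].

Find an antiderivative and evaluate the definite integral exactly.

An antiderivative F(w) passes only if d/dw[F] lands on f(w) exactly.
F(w) = 3*exp(3*w/2)/4 + sin(w + 1)/4 + 5*atan(w) is an antiderivative of f.
Check: d/dw[3*exp(3*w/2)/4 + sin(w + 1)/4 + 5*atan(w)] = (9*w**2*exp(3*w/2) + 2*w**2*cos(w + 1) + 9*exp(3*w/2) + 2*cos(w + 1) + 40)/(8*w**2 + 8) = f(w).
F(2) = sin(3)/4 + 5*atan(2) + 3*exp(3)/4; F(-3) = -5*atan(3) - sin(2)/4 + 3*exp(-9/2)/4.
Integral = F(2) - F(-3) = -3*exp(-9/2)/4 + sin(3)/4 + sin(2)/4 + 5*atan(2) + 5*atan(3) + 3*exp(3)/4.

Antiderivative: F(w) = 3*exp(3*w/2)/4 + sin(w + 1)/4 + 5*atan(w); value = -3*exp(-9/2)/4 + sin(3)/4 + sin(2)/4 + 5*atan(2) + 5*atan(3) + 3*exp(3)/4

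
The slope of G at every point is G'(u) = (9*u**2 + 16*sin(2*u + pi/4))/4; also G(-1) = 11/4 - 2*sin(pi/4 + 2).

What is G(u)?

G(u) = (3*u**3 - 8*cos(2*u + pi/4) + 14)/4

Since d/du undoes antidifferentiation here, G(u) must give back the stated G'(u).
A general antiderivative is 3*u**3/4 - 2*cos(2*u + pi/4) + 3/2 + C.
The condition gives C = 11/4 - 2*sin(pi/4 + 2) - (3/4 - 2*sin(pi/4 + 2)) = 2.
So G(u) = (3*u**3 - 8*cos(2*u + pi/4) + 14)/4.
Check: d/du[(3*u**3 - 8*cos(2*u + pi/4) + 14)/4] = 9*u**2/4 + 4*sin(2*u + pi/4), which equals G'(u).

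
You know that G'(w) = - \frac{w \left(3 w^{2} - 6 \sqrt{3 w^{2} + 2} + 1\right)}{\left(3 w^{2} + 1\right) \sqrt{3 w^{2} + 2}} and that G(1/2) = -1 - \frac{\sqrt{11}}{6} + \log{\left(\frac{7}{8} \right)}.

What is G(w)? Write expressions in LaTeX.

Recover the given G'(w) by differentiating a candidate G(w); any mismatch rules it out.
A general antiderivative is - \frac{\sqrt{3 w^{2} + 2}}{3} + \log{\left(\frac{3 w^{2}}{2} + \frac{1}{2} \right)} + C.
The condition gives C = -1 - \frac{\sqrt{11}}{6} + \log{\left(\frac{7}{8} \right)} - (- \frac{\sqrt{11}}{6} + \log{\left(\frac{7}{8} \right)}) = -1.
So G(w) = \frac{- \sqrt{3 w^{2} + 2} + 3 \log{\left(\frac{3 w^{2}}{2} + \frac{1}{2} \right)} - 3}{3}.
Check: d/dw[\frac{- \sqrt{3 w^{2} + 2} + 3 \log{\left(\frac{3 w^{2}}{2} + \frac{1}{2} \right)} - 3}{3}] = \frac{- 3 w^{3} + 6 w \sqrt{3 w^{2} + 2} - w}{3 w^{2} \sqrt{3 w^{2} + 2} + \sqrt{3 w^{2} + 2}}, which equals G'(w).

G(w) = \frac{- \sqrt{3 w^{2} + 2} + 3 \log{\left(\frac{3 w^{2}}{2} + \frac{1}{2} \right)} - 3}{3}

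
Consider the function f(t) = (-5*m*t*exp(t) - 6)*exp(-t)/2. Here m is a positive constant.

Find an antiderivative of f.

An antiderivative is F(t) = -5*m*t**2/4 + 3*exp(-t).

Since d/dt undoes antidifferentiation here, F'(t) = f(t) is required of F(t).
Check: d/dt[-5*m*t**2/4 + 3*exp(-t)] = (-5*m*t*exp(t) - 6)*exp(-t)/2 = f(t).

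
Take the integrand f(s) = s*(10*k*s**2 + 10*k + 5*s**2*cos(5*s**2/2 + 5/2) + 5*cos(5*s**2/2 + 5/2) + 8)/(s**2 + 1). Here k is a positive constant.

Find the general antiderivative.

Differentiate the proposed F(s) back; it has to land on f(s) exactly.
Check: d/ds[5*k*s**2 + 2*log(s**4 + 2*s**2 + 1) + sin(5*s**2/2 + 5/2)] = (10*k*s**3 + 10*k*s + 5*s**3*cos(5*s**2/2 + 5/2) + 5*s*cos(5*s**2/2 + 5/2) + 8*s)/(s**2 + 1), which equals f(s).

F(s) = 5*k*s**2 + 2*log(s**4 + 2*s**2 + 1) + sin(5*s**2/2 + 5/2) + C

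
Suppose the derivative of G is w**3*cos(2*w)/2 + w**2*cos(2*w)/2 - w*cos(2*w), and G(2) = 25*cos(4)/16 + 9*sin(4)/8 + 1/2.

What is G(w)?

Integrate term by term and add the pieces.
A general antiderivative is w**3*sin(2*w)/4 + w**2*sin(2*w)/4 + 3*w**2*cos(2*w)/8 - 7*w*sin(2*w)/8 + w*cos(2*w)/4 - sin(2*w)/8 - 7*cos(2*w)/16 + C.
The condition gives C = 25*cos(4)/16 + 9*sin(4)/8 + 1/2 - (25*cos(4)/16 + 9*sin(4)/8) = 1/2.
So G(w) = (4*w**3*sin(2*w) + 4*w**2*sin(2*w) + 6*w**2*cos(2*w) - 14*w*sin(2*w) + 4*w*cos(2*w) - 2*sin(2*w) - 7*cos(2*w) + 8)/16.
Check: d/dw[(4*w**3*sin(2*w) + 4*w**2*sin(2*w) + 6*w**2*cos(2*w) - 14*w*sin(2*w) + 4*w*cos(2*w) - 2*sin(2*w) - 7*cos(2*w) + 8)/16] = w**3*cos(2*w)/2 + w**2*cos(2*w)/2 - w*cos(2*w) = G'(w).

G(w) = (4*w**3*sin(2*w) + 4*w**2*sin(2*w) + 6*w**2*cos(2*w) - 14*w*sin(2*w) + 4*w*cos(2*w) - 2*sin(2*w) - 7*cos(2*w) + 8)/16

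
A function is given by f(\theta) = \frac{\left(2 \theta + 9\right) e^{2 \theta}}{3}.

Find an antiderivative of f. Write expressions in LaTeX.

An antiderivative is F(\theta) = \frac{\theta e^{2 \theta}}{3} + \frac{4 e^{2 \theta}}{3}.

Recognize the product-rule pattern: f = u'v + uv' with u = \frac{\theta}{3} + \frac{4}{3}, v = e^{2 \theta}, so integration by parts undoes it.
Check: d/d\theta[\frac{\theta e^{2 \theta}}{3} + \frac{4 e^{2 \theta}}{3}] = \frac{2 \theta e^{2 \theta}}{3} + 3 e^{2 \theta}, which equals f(\theta).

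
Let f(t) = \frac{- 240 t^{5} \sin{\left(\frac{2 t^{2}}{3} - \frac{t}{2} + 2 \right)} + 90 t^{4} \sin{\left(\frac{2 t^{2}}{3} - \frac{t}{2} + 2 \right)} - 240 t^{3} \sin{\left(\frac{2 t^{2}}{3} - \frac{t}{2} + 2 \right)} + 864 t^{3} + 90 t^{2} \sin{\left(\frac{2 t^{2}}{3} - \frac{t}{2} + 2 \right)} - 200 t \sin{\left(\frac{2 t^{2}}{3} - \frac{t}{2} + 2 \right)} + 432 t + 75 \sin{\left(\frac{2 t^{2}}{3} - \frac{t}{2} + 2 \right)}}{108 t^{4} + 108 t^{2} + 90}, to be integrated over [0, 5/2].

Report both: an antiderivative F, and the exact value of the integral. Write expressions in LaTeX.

Any candidate F(t) must reproduce f(t) exactly when differentiated.
F(t) = \frac{6 \log{\left(2 t^{4} + 2 t^{2} + \frac{5}{3} \right)} + 5 \cos{\left(\frac{2 t^{2}}{3} - \frac{t}{2} + 2 \right)}}{3} is an antiderivative of f.
Check: d/dt[\frac{6 \log{\left(2 t^{4} + 2 t^{2} + \frac{5}{3} \right)} + 5 \cos{\left(\frac{2 t^{2}}{3} - \frac{t}{2} + 2 \right)}}{3}] = \frac{- 240 t^{5} \sin{\left(\frac{2 t^{2}}{3} - \frac{t}{2} + 2 \right)} + 90 t^{4} \sin{\left(\frac{2 t^{2}}{3} - \frac{t}{2} + 2 \right)} - 240 t^{3} \sin{\left(\frac{2 t^{2}}{3} - \frac{t}{2} + 2 \right)} + 864 t^{3} + 90 t^{2} \sin{\left(\frac{2 t^{2}}{3} - \frac{t}{2} + 2 \right)} - 200 t \sin{\left(\frac{2 t^{2}}{3} - \frac{t}{2} + 2 \right)} + 432 t + 75 \sin{\left(\frac{2 t^{2}}{3} - \frac{t}{2} + 2 \right)}}{108 t^{4} + 108 t^{2} + 90} = f(t).
F(5/2) = \frac{5 \cos{\left(\frac{59}{12} \right)}}{3} + 2 \log{\left(\frac{2215}{24} \right)}; F(0) = \frac{5 \cos{\left(2 \right)}}{3} + 2 \log{\left(\frac{5}{3} \right)}.
Integral = F(5/2) - F(0) = - 2 \log{\left(\frac{5}{3} \right)} + \frac{5 \cos{\left(\frac{59}{12} \right)}}{3} - \frac{5 \cos{\left(2 \right)}}{3} + 2 \log{\left(\frac{2215}{24} \right)}.

Antiderivative: F(t) = \frac{6 \log{\left(2 t^{4} + 2 t^{2} + \frac{5}{3} \right)} + 5 \cos{\left(\frac{2 t^{2}}{3} - \frac{t}{2} + 2 \right)}}{3}; value = - 2 \log{\left(\frac{5}{3} \right)} + \frac{5 \cos{\left(\frac{59}{12} \right)}}{3} - \frac{5 \cos{\left(2 \right)}}{3} + 2 \log{\left(\frac{2215}{24} \right)}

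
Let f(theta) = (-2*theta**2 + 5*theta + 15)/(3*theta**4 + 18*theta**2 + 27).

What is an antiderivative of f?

An antiderivative F(theta) passes only if d/dtheta[F] lands on f(theta) exactly.
Check: d/dtheta[(sqrt(3)*theta**2*atan(sqrt(3)*theta/3) + 7*theta + 3*sqrt(3)*atan(sqrt(3)*theta/3) - 5)/(6*theta**2 + 18)] = (-2*theta**2 + 5*theta + 15)/(3*theta**4 + 18*theta**2 + 27) = f(theta).

An antiderivative is F(theta) = (sqrt(3)*theta**2*atan(sqrt(3)*theta/3) + 7*theta + 3*sqrt(3)*atan(sqrt(3)*theta/3) - 5)/(6*theta**2 + 18).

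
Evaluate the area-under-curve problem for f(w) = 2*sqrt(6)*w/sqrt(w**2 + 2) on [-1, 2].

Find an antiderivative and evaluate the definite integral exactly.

The substitution u = 3*w**2/2 + 3 works: f is exactly (dF/du)*(du/dw) for that inner function.
F(w) = 4*sqrt(3*w**2/2 + 3) is an antiderivative of f.
Check: d/dw[4*sqrt(3*w**2/2 + 3)] = 2*sqrt(6)*w/sqrt(w**2 + 2) = f(w).
F(2) = 12; F(-1) = 6*sqrt(2).
Integral = F(2) - F(-1) = 12 - 6*sqrt(2).

Antiderivative: F(w) = 4*sqrt(3*w**2/2 + 3); value = 12 - 6*sqrt(2)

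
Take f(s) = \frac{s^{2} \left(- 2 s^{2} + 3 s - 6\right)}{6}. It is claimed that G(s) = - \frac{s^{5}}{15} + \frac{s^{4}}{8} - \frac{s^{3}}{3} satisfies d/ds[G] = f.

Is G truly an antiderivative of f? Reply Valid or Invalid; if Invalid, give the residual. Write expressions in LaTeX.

d/ds[G] = - \frac{s^{4}}{3} + \frac{s^{3}}{2} - s^{2}
This equals f(s) exactly, so the claim holds.

Valid. The derivative of G reproduces f.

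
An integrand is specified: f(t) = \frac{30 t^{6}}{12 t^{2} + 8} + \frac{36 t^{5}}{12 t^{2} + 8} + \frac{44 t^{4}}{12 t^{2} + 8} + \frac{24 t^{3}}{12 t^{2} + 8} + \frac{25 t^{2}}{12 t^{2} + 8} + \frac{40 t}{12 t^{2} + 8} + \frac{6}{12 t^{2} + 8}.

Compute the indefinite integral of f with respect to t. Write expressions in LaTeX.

Integrate term by term and add the pieces.
Check: d/dt[\frac{6 t^{5} + 9 t^{4} + 8 t^{3} + 9 t + 20 \log{\left(\frac{3 t^{2}}{2} + 1 \right)} + 30}{12}] = \frac{30 t^{6} + 36 t^{5} + 44 t^{4} + 24 t^{3} + 25 t^{2} + 40 t + 6}{12 t^{2} + 8}, which equals f(t).

F(t) = \frac{6 t^{5} + 9 t^{4} + 8 t^{3} + 9 t + 20 \log{\left(\frac{3 t^{2}}{2} + 1 \right)} + 30}{12} + C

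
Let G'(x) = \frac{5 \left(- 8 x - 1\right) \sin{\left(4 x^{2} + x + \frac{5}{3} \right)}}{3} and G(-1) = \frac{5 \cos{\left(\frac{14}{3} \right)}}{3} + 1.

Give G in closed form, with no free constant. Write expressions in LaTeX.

G'(x) matches the chain-rule pattern g'(h)*h' with inner function h(x) = 4 x^{2} + x + \frac{5}{3}; substituting u = h(x) collapses the integral.
A general antiderivative is \frac{5 \cos{\left(4 x^{2} + x + \frac{5}{3} \right)}}{3} + C.
The condition gives C = \frac{5 \cos{\left(\frac{14}{3} \right)}}{3} + 1 - (\frac{5 \cos{\left(\frac{14}{3} \right)}}{3}) = 1.
So G(x) = \frac{5 \cos{\left(4 x^{2} + x + \frac{5}{3} \right)} + 3}{3}.
Check: d/dx[\frac{5 \cos{\left(4 x^{2} + x + \frac{5}{3} \right)} + 3}{3}] = - \frac{40 x \sin{\left(4 x^{2} + x + \frac{5}{3} \right)}}{3} - \frac{5 \sin{\left(4 x^{2} + x + \frac{5}{3} \right)}}{3}, which equals G'(x).

G(x) = \frac{5 \cos{\left(4 x^{2} + x + \frac{5}{3} \right)} + 3}{3}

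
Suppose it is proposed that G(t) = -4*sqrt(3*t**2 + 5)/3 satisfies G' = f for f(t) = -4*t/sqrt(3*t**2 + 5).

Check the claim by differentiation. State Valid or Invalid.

d/dt[G] = -4*t/sqrt(3*t**2 + 5)
This equals f(t) exactly, so the claim holds.

Valid - differentiating G returns exactly f.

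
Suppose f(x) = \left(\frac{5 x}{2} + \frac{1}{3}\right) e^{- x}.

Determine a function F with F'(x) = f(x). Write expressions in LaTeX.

Recognize the product-rule pattern: f = u'v + uv' with u = - \frac{5 x}{2} - \frac{17}{6}, v = e^{- x}, so integration by parts undoes it.
Check: d/dx[- \frac{5 x e^{- x}}{2} - \frac{17 e^{- x}}{6}] = \frac{\left(15 x + 2\right) e^{- x}}{6}, which equals f(x).

An antiderivative is F(x) = - \frac{5 x e^{- x}}{2} - \frac{17 e^{- x}}{6}.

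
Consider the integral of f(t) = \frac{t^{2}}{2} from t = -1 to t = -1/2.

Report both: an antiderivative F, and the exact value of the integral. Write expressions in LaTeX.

Antiderivative: F(t) = \frac{t^{3}}{6}; value = \frac{7}{48}

Differentiate the proposed F(t) back; it has to land on f(t) exactly.
F(t) = \frac{t^{3}}{6} is an antiderivative of f.
Check: d/dt[\frac{t^{3}}{6}] = \frac{t^{2}}{2} = f(t).
F(-1/2) = - \frac{1}{48}; F(-1) = - \frac{1}{6}.
Integral = F(-1/2) - F(-1) = \frac{7}{48}.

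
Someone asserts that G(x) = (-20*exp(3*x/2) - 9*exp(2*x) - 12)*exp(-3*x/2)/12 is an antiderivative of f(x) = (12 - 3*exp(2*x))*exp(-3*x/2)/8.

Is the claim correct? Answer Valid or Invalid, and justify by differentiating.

Valid - the claim checks out under differentiation.

d/dx[G] = (12 - 3*exp(2*x))*exp(-3*x/2)/8
This equals f(x) exactly, so the claim holds.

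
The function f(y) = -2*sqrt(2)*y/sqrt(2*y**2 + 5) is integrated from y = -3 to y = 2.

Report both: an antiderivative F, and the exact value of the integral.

f matches the chain-rule pattern g'(h)*h' with inner function h(y) = y**2 + 5/2; substituting u = h(y) collapses the integral.
F(y) = -2*sqrt(y**2 + 5/2) is an antiderivative of f.
Check: d/dy[-2*sqrt(y**2 + 5/2)] = -2*sqrt(2)*y/sqrt(2*y**2 + 5) = f(y).
F(2) = -sqrt(26); F(-3) = -sqrt(46).
Integral = F(2) - F(-3) = -sqrt(26) + sqrt(46).

Antiderivative: F(y) = -2*sqrt(y**2 + 5/2); value = -sqrt(26) + sqrt(46)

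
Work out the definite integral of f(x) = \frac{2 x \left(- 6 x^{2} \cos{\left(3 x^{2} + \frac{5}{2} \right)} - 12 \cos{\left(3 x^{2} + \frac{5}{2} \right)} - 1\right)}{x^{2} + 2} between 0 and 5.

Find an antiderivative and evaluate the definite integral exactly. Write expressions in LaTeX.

Antiderivative: F(x) = - \log{\left(\frac{x^{2}}{2} + 1 \right)} - 2 \sin{\left(3 x^{2} + \frac{5}{2} \right)}; value = - \log{\left(\frac{27}{2} \right)} - 2 \sin{\left(\frac{155}{2} \right)} + 2 \sin{\left(\frac{5}{2} \right)}

Differentiate the proposed F(x) back; it has to land on f(x) exactly.
F(x) = - \log{\left(\frac{x^{2}}{2} + 1 \right)} - 2 \sin{\left(3 x^{2} + \frac{5}{2} \right)} is an antiderivative of f.
Check: d/dx[- \log{\left(\frac{x^{2}}{2} + 1 \right)} - 2 \sin{\left(3 x^{2} + \frac{5}{2} \right)}] = \frac{- 12 x^{3} \cos{\left(3 x^{2} + \frac{5}{2} \right)} - 24 x \cos{\left(3 x^{2} + \frac{5}{2} \right)} - 2 x}{x^{2} + 2}, which equals f(x).
F(5) = - \log{\left(\frac{27}{2} \right)} - 2 \sin{\left(\frac{155}{2} \right)}; F(0) = - 2 \sin{\left(\frac{5}{2} \right)}.
Integral = F(5) - F(0) = - \log{\left(\frac{27}{2} \right)} - 2 \sin{\left(\frac{155}{2} \right)} + 2 \sin{\left(\frac{5}{2} \right)}.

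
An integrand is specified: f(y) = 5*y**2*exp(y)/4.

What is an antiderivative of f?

f has the shape u'v + uv' for u = 5*y**2/4 - 5*y/2 + 5/2 and v = exp(y) — it is the derivative of the product u*v.
Check: d/dy[5*(y**2 - 2*y + 2)*exp(y)/4] = 5*y**2*exp(y)/4 = f(y).

An antiderivative is F(y) = 5*(y**2 - 2*y + 2)*exp(y)/4.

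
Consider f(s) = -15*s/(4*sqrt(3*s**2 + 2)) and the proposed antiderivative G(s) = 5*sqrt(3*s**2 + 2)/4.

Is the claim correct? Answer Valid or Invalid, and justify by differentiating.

d/ds[G] = 15*s/(4*sqrt(3*s**2 + 2))
d/ds[G] - f(s) = 15*s/(2*sqrt(3*s**2 + 2)) != 0.

Invalid: d/ds[G] - f = 15*s/(2*sqrt(3*s**2 + 2)), which is not 0.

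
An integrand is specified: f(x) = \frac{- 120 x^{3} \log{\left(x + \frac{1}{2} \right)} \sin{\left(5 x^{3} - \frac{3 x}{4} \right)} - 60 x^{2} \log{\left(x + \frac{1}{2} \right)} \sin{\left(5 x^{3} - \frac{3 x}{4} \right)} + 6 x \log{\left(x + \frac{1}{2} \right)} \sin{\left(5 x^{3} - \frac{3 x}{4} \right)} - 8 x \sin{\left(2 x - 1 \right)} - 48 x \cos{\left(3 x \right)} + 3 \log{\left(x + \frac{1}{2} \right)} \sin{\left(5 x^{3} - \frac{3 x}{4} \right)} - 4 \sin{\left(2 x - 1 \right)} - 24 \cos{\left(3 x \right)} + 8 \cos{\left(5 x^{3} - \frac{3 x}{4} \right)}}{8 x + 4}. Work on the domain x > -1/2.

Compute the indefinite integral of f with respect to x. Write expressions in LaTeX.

An antiderivative F(x) passes only if d/dx[F] lands on f(x) exactly.
Check: d/dx[\log{\left(x + \frac{1}{2} \right)} \cos{\left(5 x^{3} - \frac{3 x}{4} \right)} - 2 \sin{\left(3 x \right)} + \frac{\cos{\left(2 x - 1 \right)}}{2}] = \frac{- 120 x^{3} \log{\left(x + \frac{1}{2} \right)} \sin{\left(5 x^{3} - \frac{3 x}{4} \right)} - 60 x^{2} \log{\left(x + \frac{1}{2} \right)} \sin{\left(5 x^{3} - \frac{3 x}{4} \right)} + 6 x \log{\left(x + \frac{1}{2} \right)} \sin{\left(5 x^{3} - \frac{3 x}{4} \right)} - 8 x \sin{\left(2 x - 1 \right)} - 48 x \cos{\left(3 x \right)} + 3 \log{\left(x + \frac{1}{2} \right)} \sin{\left(5 x^{3} - \frac{3 x}{4} \right)} - 4 \sin{\left(2 x - 1 \right)} - 24 \cos{\left(3 x \right)} + 8 \cos{\left(5 x^{3} - \frac{3 x}{4} \right)}}{8 x + 4} = f(x).

F(x) = \log{\left(x + \frac{1}{2} \right)} \cos{\left(5 x^{3} - \frac{3 x}{4} \right)} - 2 \sin{\left(3 x \right)} + \frac{\cos{\left(2 x - 1 \right)}}{2} + C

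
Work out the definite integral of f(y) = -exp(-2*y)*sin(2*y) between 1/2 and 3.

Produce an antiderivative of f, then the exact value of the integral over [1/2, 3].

Antiderivative: F(y) = (sin(2*y) + cos(2*y))*exp(-2*y)/4; value = -exp(-1)*sin(1)/4 - exp(-1)*cos(1)/4 + exp(-6)*sin(6)/4 + exp(-6)*cos(6)/4

Any candidate F(y) must reproduce f(y) exactly when differentiated.
F(y) = (sin(2*y) + cos(2*y))*exp(-2*y)/4 is an antiderivative of f.
Check: d/dy[(sin(2*y) + cos(2*y))*exp(-2*y)/4] = -exp(-2*y)*sin(2*y) = f(y).
F(3) = exp(-6)*sin(6)/4 + exp(-6)*cos(6)/4; F(1/2) = exp(-1)*cos(1)/4 + exp(-1)*sin(1)/4.
Integral = F(3) - F(1/2) = -exp(-1)*sin(1)/4 - exp(-1)*cos(1)/4 + exp(-6)*sin(6)/4 + exp(-6)*cos(6)/4.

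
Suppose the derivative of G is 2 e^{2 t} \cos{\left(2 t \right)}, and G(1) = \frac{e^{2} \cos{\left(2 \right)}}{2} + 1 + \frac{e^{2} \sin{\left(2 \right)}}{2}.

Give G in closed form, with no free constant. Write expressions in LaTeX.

For G(t) to be correct, d/dt[G] must agree with the stated G'(t) identically.
A general antiderivative is \frac{e^{2 t} \sin{\left(2 t \right)}}{2} + \frac{e^{2 t} \cos{\left(2 t \right)}}{2} + C.
The condition gives C = \frac{e^{2} \cos{\left(2 \right)}}{2} + 1 + \frac{e^{2} \sin{\left(2 \right)}}{2} - (\frac{e^{2} \cos{\left(2 \right)}}{2} + \frac{e^{2} \sin{\left(2 \right)}}{2}) = 1.
So G(t) = \frac{e^{2 t} \sin{\left(2 t \right)}}{2} + \frac{e^{2 t} \cos{\left(2 t \right)}}{2} + 1.
Check: d/dt[\frac{e^{2 t} \sin{\left(2 t \right)}}{2} + \frac{e^{2 t} \cos{\left(2 t \right)}}{2} + 1] = 2 e^{2 t} \cos{\left(2 t \right)} = G'(t).

G(t) = \frac{e^{2 t} \sin{\left(2 t \right)}}{2} + \frac{e^{2 t} \cos{\left(2 t \right)}}{2} + 1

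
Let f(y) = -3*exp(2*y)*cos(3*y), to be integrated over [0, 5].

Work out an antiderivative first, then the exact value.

Antiderivative: F(y) = -3*(3*sin(3*y) + 2*cos(3*y))*exp(2*y)/13; value = -9*exp(10)*sin(15)/13 + 6/13 - 6*exp(10)*cos(15)/13

A first test for any F(y): its y-derivative must equal f(y) identically.
F(y) = -3*(3*sin(3*y) + 2*cos(3*y))*exp(2*y)/13 is an antiderivative of f.
Check: d/dy[-3*(3*sin(3*y) + 2*cos(3*y))*exp(2*y)/13] = -3*exp(2*y)*cos(3*y) = f(y).
F(5) = -9*exp(10)*sin(15)/13 - 6*exp(10)*cos(15)/13; F(0) = -6/13.
Integral = F(5) - F(0) = -9*exp(10)*sin(15)/13 + 6/13 - 6*exp(10)*cos(15)/13.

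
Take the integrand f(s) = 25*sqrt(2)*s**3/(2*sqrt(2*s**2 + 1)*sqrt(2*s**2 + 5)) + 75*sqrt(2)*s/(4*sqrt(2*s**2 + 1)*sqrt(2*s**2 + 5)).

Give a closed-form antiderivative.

An antiderivative is F(s) = 25*sqrt(2)*sqrt(2*s**2 + 1)*sqrt(2*s**2 + 5)/16.

Recognize the product-rule pattern: f = u'v + uv' with u = 25*sqrt(2*s**2 + 1)/8, v = sqrt(s**2 + 5/2), so integration by parts undoes it.
Check: d/ds[25*sqrt(2)*sqrt(2*s**2 + 1)*sqrt(2*s**2 + 5)/16] = (50*sqrt(2)*s**3 + 75*sqrt(2)*s)/(4*sqrt(2*s**2 + 1)*sqrt(2*s**2 + 5)), which equals f(s).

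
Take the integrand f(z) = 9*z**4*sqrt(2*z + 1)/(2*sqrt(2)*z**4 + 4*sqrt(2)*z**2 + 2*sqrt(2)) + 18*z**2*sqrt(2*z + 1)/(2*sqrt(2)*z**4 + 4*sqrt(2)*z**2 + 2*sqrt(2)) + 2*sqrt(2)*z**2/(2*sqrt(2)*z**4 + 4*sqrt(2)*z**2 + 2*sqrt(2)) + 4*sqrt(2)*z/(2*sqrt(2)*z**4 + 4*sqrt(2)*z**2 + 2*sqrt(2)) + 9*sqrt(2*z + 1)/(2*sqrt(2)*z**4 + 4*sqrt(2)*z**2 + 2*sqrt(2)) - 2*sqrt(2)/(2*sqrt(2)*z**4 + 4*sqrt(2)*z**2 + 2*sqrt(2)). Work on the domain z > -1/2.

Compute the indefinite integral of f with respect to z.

Integrate term by term and add the pieces.
Check: d/dz[3*z*sqrt(z + 1/2) - z/(z**2 + 1) + 3*sqrt(z + 1/2)/2 - 1/(z**2 + 1)] = (18*z**5 + 9*z**4 + 36*z**3 + 2*sqrt(2)*z**2*sqrt(2*z + 1) + 18*z**2 + 4*sqrt(2)*z*sqrt(2*z + 1) + 18*z - 2*sqrt(2)*sqrt(2*z + 1) + 9)/(2*sqrt(2)*z**4*sqrt(2*z + 1) + 4*sqrt(2)*z**2*sqrt(2*z + 1) + 2*sqrt(2)*sqrt(2*z + 1)), which equals f(z).

F(z) = 3*z*sqrt(z + 1/2) - z/(z**2 + 1) + 3*sqrt(z + 1/2)/2 - 1/(z**2 + 1) + C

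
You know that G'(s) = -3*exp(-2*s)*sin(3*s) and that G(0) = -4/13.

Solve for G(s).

G(s) = (-13*exp(2*s) + 6*sin(3*s) + 9*cos(3*s))*exp(-2*s)/13

Since d/ds undoes antidifferentiation here, G(s) must give back the stated G'(s).
A general antiderivative is 6*exp(-2*s)*sin(3*s)/13 + 9*exp(-2*s)*cos(3*s)/13 + C.
The condition gives C = -4/13 - (9/13) = -1.
So G(s) = (-13*exp(2*s) + 6*sin(3*s) + 9*cos(3*s))*exp(-2*s)/13.
Check: d/ds[(-13*exp(2*s) + 6*sin(3*s) + 9*cos(3*s))*exp(-2*s)/13] = -3*exp(-2*s)*sin(3*s) = G'(s).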